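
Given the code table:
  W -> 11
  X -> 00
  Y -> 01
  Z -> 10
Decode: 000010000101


Decoding:
00 -> X
00 -> X
10 -> Z
00 -> X
01 -> Y
01 -> Y


Result: XXZXYY


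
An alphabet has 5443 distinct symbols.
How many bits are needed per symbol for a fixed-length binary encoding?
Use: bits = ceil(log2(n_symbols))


log2(5443) = 12.4102
Bracket: 2^12 = 4096 < 5443 <= 2^13 = 8192
So ceil(log2(5443)) = 13

bits = ceil(log2(5443)) = ceil(12.4102) = 13 bits


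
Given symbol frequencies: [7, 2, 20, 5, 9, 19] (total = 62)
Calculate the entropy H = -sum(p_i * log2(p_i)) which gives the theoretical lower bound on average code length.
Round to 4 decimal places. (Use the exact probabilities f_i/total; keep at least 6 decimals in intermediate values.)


Per-symbol terms -p_i * log2(p_i) with p_i = f_i/62:
  p = 7/62 = 0.112903: log2(p) = -3.146841, -p*log2(p) = 0.355289
  p = 2/62 = 0.032258: log2(p) = -4.954196, -p*log2(p) = 0.159813
  p = 20/62 = 0.322581: log2(p) = -1.632268, -p*log2(p) = 0.526538
  p = 5/62 = 0.080645: log2(p) = -3.632268, -p*log2(p) = 0.292925
  p = 9/62 = 0.145161: log2(p) = -2.784271, -p*log2(p) = 0.404168
  p = 19/62 = 0.306452: log2(p) = -1.706269, -p*log2(p) = 0.522889
H = 0.355289 + 0.159813 + 0.526538 + 0.292925 + 0.404168 + 0.522889 = 2.261622

H = 2.2616 bits/symbol


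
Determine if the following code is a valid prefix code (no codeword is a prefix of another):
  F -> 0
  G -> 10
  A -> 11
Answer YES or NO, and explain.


Checking each pair (does one codeword prefix another?):
  F='0' vs G='10': no prefix
  F='0' vs A='11': no prefix
  G='10' vs F='0': no prefix
  G='10' vs A='11': no prefix
  A='11' vs F='0': no prefix
  A='11' vs G='10': no prefix
No violation found over all pairs.

YES -- this is a valid prefix code. No codeword is a prefix of any other codeword.


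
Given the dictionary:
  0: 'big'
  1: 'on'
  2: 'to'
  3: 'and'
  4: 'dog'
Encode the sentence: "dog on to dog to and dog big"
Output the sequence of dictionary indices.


Look up each word in the dictionary:
  'dog' -> 4
  'on' -> 1
  'to' -> 2
  'dog' -> 4
  'to' -> 2
  'and' -> 3
  'dog' -> 4
  'big' -> 0

Encoded: [4, 1, 2, 4, 2, 3, 4, 0]


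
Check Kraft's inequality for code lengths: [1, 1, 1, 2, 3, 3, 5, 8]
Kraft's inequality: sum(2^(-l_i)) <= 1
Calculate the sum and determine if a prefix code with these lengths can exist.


Sum = 2^(-1) + 2^(-1) + 2^(-1) + 2^(-2) + 2^(-3) + 2^(-3) + 2^(-5) + 2^(-8)
    = 0.5 + 0.5 + 0.5 + 0.25 + 0.125 + 0.125 + 0.03125 + 0.00390625
    = 521/256 = 2.03515625
Since 2.03515625 > 1, Kraft's inequality is NOT satisfied.
A prefix code with these lengths CANNOT exist.

Kraft sum = 2.03515625. Not satisfied.


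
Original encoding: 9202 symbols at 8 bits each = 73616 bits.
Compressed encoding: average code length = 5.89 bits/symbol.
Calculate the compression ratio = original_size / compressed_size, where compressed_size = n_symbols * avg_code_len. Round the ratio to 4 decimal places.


original_size = n_symbols * orig_bits = 9202 * 8 = 73616 bits
compressed_size = n_symbols * avg_code_len = 9202 * 5.89 = 54199.78 bits
ratio = original_size / compressed_size = 73616 / 54199.78 = 1.3582

Compression ratio = 1.3582


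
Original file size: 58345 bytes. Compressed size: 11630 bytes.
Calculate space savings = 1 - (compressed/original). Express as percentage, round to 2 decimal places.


ratio = compressed/original = 11630/58345 = 0.199332
savings = 1 - ratio = 1 - 0.199332 = 0.800668
as a percentage: 0.800668 * 100 = 80.07%

Space savings = 1 - 11630/58345 = 80.07%


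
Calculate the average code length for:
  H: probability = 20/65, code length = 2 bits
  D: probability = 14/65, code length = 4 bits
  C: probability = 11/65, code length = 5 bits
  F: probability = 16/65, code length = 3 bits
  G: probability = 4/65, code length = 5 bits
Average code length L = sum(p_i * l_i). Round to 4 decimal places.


Weighted contributions p_i * l_i:
  H: (20/65) * 2 = 40/65
  D: (14/65) * 4 = 56/65
  C: (11/65) * 5 = 55/65
  F: (16/65) * 3 = 48/65
  G: (4/65) * 5 = 20/65
Sum = (40 + 56 + 55 + 48 + 20)/65 = 219/65

L = 219/65 = 3.3692 bits/symbol


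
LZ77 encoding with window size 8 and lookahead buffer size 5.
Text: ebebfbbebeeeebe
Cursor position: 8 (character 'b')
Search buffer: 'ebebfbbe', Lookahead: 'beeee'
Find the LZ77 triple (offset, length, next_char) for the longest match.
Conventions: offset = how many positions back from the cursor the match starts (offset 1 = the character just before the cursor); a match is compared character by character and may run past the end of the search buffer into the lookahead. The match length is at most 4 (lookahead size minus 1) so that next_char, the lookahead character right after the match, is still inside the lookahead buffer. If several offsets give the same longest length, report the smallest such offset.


Try each offset into the search buffer:
  offset=1 (pos 7, char 'e'): match length 0
  offset=2 (pos 6, char 'b'): match length 2
  offset=3 (pos 5, char 'b'): match length 1
  offset=4 (pos 4, char 'f'): match length 0
  offset=5 (pos 3, char 'b'): match length 1
  offset=6 (pos 2, char 'e'): match length 0
  offset=7 (pos 1, char 'b'): match length 2
  offset=8 (pos 0, char 'e'): match length 0
Longest match has length 2, found at offsets 2, 7; take the smallest, offset 2.
next_char = character at position 8 + 2 = 10 -> 'e'

Best match: offset=2, length=2 (matching 'be' starting at position 6)
LZ77 triple: (2, 2, 'e')


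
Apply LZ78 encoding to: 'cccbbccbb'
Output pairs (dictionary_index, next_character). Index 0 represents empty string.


LZ78 encoding steps:
Dictionary: {0: ''}
Step 1: w='' (idx 0), next='c' -> output (0, 'c'), add 'c' as idx 1
Step 2: w='c' (idx 1), next='c' -> output (1, 'c'), add 'cc' as idx 2
Step 3: w='' (idx 0), next='b' -> output (0, 'b'), add 'b' as idx 3
Step 4: w='b' (idx 3), next='c' -> output (3, 'c'), add 'bc' as idx 4
Step 5: w='c' (idx 1), next='b' -> output (1, 'b'), add 'cb' as idx 5
Step 6: w='b' (idx 3), end of input -> output (3, '')


Encoded: [(0, 'c'), (1, 'c'), (0, 'b'), (3, 'c'), (1, 'b'), (3, '')]


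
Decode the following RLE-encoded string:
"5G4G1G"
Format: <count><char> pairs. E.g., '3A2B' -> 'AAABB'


Expanding each <count><char> pair:
  5G -> 'GGGGG'
  4G -> 'GGGG'
  1G -> 'G'

Decoded = GGGGGGGGGG


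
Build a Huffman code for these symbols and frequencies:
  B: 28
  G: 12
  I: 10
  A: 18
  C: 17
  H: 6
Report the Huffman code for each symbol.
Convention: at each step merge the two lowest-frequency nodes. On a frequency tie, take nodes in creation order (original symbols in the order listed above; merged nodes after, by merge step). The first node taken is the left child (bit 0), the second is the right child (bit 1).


Huffman tree construction:
Step 1: Merge H(6) + I(10) = 16
Step 2: Merge G(12) + (H+I)(16) = 28
Step 3: Merge C(17) + A(18) = 35
Step 4: Merge B(28) + (G+(H+I))(28) = 56
Step 5: Merge (C+A)(35) + (B+(G+(H+I)))(56) = 91
Read each symbol's code off the tree from the root (left child = 0, right child = 1).

Codes:
  B: 10 (length 2)
  G: 110 (length 3)
  I: 1111 (length 4)
  A: 01 (length 2)
  C: 00 (length 2)
  H: 1110 (length 4)
Average code length: 226/91 = 2.4835 bits/symbol


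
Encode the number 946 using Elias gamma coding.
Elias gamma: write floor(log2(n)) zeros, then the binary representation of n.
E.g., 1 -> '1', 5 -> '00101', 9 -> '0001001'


num_bits = floor(log2(946)) + 1 = 10
leading_zeros = num_bits - 1 = 9
binary(946) = 1110110010

Elias gamma(946) = '000000000' + '1110110010' = 0000000001110110010 (19 bits)


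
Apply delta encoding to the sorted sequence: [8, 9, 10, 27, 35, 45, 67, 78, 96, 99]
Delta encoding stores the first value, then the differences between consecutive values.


First value: 8
Deltas:
  9 - 8 = 1
  10 - 9 = 1
  27 - 10 = 17
  35 - 27 = 8
  45 - 35 = 10
  67 - 45 = 22
  78 - 67 = 11
  96 - 78 = 18
  99 - 96 = 3


Delta encoded: [8, 1, 1, 17, 8, 10, 22, 11, 18, 3]


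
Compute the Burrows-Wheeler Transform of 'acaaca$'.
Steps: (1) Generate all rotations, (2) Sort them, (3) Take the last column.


Rotations (sorted):
  0: $acaaca -> last char: a
  1: a$acaac -> last char: c
  2: aaca$ac -> last char: c
  3: aca$aca -> last char: a
  4: acaaca$ -> last char: $
  5: ca$acaa -> last char: a
  6: caaca$a -> last char: a


BWT = acca$aa


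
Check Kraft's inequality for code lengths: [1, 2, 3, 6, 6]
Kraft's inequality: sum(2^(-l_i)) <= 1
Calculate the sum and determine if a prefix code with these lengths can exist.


Sum = 2^(-1) + 2^(-2) + 2^(-3) + 2^(-6) + 2^(-6)
    = 0.5 + 0.25 + 0.125 + 0.015625 + 0.015625
    = 58/64 = 0.90625
Since 0.90625 <= 1, Kraft's inequality IS satisfied.
A prefix code with these lengths CAN exist.

Kraft sum = 0.90625. Satisfied.


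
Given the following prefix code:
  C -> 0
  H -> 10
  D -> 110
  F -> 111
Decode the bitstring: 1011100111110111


Decoding step by step:
Bits 10 -> H
Bits 111 -> F
Bits 0 -> C
Bits 0 -> C
Bits 111 -> F
Bits 110 -> D
Bits 111 -> F


Decoded message: HFCCFDF


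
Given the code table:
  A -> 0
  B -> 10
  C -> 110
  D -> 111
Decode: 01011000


Decoding:
0 -> A
10 -> B
110 -> C
0 -> A
0 -> A


Result: ABCAA


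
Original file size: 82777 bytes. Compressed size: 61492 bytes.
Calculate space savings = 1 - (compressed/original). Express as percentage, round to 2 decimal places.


ratio = compressed/original = 61492/82777 = 0.742863
savings = 1 - ratio = 1 - 0.742863 = 0.257137
as a percentage: 0.257137 * 100 = 25.71%

Space savings = 1 - 61492/82777 = 25.71%


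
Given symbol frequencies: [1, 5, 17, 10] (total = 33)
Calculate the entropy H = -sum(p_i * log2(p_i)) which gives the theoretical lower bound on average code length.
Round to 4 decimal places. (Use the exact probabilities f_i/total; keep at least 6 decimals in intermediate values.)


Per-symbol terms -p_i * log2(p_i) with p_i = f_i/33:
  p = 1/33 = 0.030303: log2(p) = -5.044394, -p*log2(p) = 0.152860
  p = 5/33 = 0.151515: log2(p) = -2.722466, -p*log2(p) = 0.412495
  p = 17/33 = 0.515152: log2(p) = -0.956931, -p*log2(p) = 0.492965
  p = 10/33 = 0.303030: log2(p) = -1.722466, -p*log2(p) = 0.521959
H = 0.152860 + 0.412495 + 0.492965 + 0.521959 = 1.580279

H = 1.5803 bits/symbol


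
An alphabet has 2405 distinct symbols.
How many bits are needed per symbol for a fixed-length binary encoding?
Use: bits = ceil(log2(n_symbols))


log2(2405) = 11.2318
Bracket: 2^11 = 2048 < 2405 <= 2^12 = 4096
So ceil(log2(2405)) = 12

bits = ceil(log2(2405)) = ceil(11.2318) = 12 bits


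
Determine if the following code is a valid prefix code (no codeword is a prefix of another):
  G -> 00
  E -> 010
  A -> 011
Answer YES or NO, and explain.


Checking each pair (does one codeword prefix another?):
  G='00' vs E='010': no prefix
  G='00' vs A='011': no prefix
  E='010' vs G='00': no prefix
  E='010' vs A='011': no prefix
  A='011' vs G='00': no prefix
  A='011' vs E='010': no prefix
No violation found over all pairs.

YES -- this is a valid prefix code. No codeword is a prefix of any other codeword.


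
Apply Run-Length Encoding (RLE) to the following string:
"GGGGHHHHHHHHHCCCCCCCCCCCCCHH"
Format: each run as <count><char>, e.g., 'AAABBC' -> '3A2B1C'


Scanning runs left to right:
  i=0: run of 'G' x 4 -> '4G'
  i=4: run of 'H' x 9 -> '9H'
  i=13: run of 'C' x 13 -> '13C'
  i=26: run of 'H' x 2 -> '2H'

RLE = 4G9H13C2H


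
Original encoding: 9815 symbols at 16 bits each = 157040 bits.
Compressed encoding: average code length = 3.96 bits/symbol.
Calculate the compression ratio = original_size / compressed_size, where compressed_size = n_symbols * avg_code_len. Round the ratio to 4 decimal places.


original_size = n_symbols * orig_bits = 9815 * 16 = 157040 bits
compressed_size = n_symbols * avg_code_len = 9815 * 3.96 = 38867.4 bits
ratio = original_size / compressed_size = 157040 / 38867.4 = 4.0404

Compression ratio = 4.0404


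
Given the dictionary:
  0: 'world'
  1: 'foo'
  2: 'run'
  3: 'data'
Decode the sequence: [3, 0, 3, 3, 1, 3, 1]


Look up each index in the dictionary:
  3 -> 'data'
  0 -> 'world'
  3 -> 'data'
  3 -> 'data'
  1 -> 'foo'
  3 -> 'data'
  1 -> 'foo'

Decoded: "data world data data foo data foo"


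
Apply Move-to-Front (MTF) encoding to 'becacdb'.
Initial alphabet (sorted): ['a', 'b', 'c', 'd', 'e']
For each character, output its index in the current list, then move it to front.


MTF encoding:
'b': index 1 in ['a', 'b', 'c', 'd', 'e'] -> ['b', 'a', 'c', 'd', 'e']
'e': index 4 in ['b', 'a', 'c', 'd', 'e'] -> ['e', 'b', 'a', 'c', 'd']
'c': index 3 in ['e', 'b', 'a', 'c', 'd'] -> ['c', 'e', 'b', 'a', 'd']
'a': index 3 in ['c', 'e', 'b', 'a', 'd'] -> ['a', 'c', 'e', 'b', 'd']
'c': index 1 in ['a', 'c', 'e', 'b', 'd'] -> ['c', 'a', 'e', 'b', 'd']
'd': index 4 in ['c', 'a', 'e', 'b', 'd'] -> ['d', 'c', 'a', 'e', 'b']
'b': index 4 in ['d', 'c', 'a', 'e', 'b'] -> ['b', 'd', 'c', 'a', 'e']


Output: [1, 4, 3, 3, 1, 4, 4]


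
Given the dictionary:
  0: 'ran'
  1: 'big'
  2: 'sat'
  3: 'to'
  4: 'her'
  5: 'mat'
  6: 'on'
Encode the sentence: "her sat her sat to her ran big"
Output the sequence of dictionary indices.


Look up each word in the dictionary:
  'her' -> 4
  'sat' -> 2
  'her' -> 4
  'sat' -> 2
  'to' -> 3
  'her' -> 4
  'ran' -> 0
  'big' -> 1

Encoded: [4, 2, 4, 2, 3, 4, 0, 1]


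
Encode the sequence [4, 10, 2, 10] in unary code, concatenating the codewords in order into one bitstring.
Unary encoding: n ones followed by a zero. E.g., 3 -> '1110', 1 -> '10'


Encode each number as n ones followed by a terminating 0:
  4 -> 11110 (5 bits)
  10 -> 11111111110 (11 bits)
  2 -> 110 (3 bits)
  10 -> 11111111110 (11 bits)
Total length = 5 + 11 + 3 + 11 = 30 bits.

Unary([4, 10, 2, 10]) = 111101111111111011011111111110 (30 bits)


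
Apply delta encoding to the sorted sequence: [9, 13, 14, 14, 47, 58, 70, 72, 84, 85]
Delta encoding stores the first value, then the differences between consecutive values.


First value: 9
Deltas:
  13 - 9 = 4
  14 - 13 = 1
  14 - 14 = 0
  47 - 14 = 33
  58 - 47 = 11
  70 - 58 = 12
  72 - 70 = 2
  84 - 72 = 12
  85 - 84 = 1


Delta encoded: [9, 4, 1, 0, 33, 11, 12, 2, 12, 1]


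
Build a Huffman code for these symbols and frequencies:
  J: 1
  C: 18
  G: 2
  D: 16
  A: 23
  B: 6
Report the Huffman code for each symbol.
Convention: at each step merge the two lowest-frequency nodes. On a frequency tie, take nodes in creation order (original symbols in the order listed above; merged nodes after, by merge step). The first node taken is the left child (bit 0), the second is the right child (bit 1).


Huffman tree construction:
Step 1: Merge J(1) + G(2) = 3
Step 2: Merge (J+G)(3) + B(6) = 9
Step 3: Merge ((J+G)+B)(9) + D(16) = 25
Step 4: Merge C(18) + A(23) = 41
Step 5: Merge (((J+G)+B)+D)(25) + (C+A)(41) = 66
Read each symbol's code off the tree from the root (left child = 0, right child = 1).

Codes:
  J: 0000 (length 4)
  C: 10 (length 2)
  G: 0001 (length 4)
  D: 01 (length 2)
  A: 11 (length 2)
  B: 001 (length 3)
Average code length: 144/66 = 2.1818 bits/symbol


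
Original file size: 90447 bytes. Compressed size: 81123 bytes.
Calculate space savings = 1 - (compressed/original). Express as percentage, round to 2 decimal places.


ratio = compressed/original = 81123/90447 = 0.896912
savings = 1 - ratio = 1 - 0.896912 = 0.103088
as a percentage: 0.103088 * 100 = 10.31%

Space savings = 1 - 81123/90447 = 10.31%


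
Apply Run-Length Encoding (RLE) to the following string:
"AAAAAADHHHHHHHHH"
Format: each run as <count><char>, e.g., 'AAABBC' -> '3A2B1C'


Scanning runs left to right:
  i=0: run of 'A' x 6 -> '6A'
  i=6: run of 'D' x 1 -> '1D'
  i=7: run of 'H' x 9 -> '9H'

RLE = 6A1D9H


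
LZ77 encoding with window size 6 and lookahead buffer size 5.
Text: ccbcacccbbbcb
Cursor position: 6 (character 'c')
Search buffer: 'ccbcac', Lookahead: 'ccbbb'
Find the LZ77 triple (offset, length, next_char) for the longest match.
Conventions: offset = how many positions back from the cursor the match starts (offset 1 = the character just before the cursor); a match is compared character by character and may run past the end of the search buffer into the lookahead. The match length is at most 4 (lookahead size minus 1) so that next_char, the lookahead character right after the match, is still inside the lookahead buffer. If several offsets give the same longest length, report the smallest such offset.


Try each offset into the search buffer:
  offset=1 (pos 5, char 'c'): match length 2
  offset=2 (pos 4, char 'a'): match length 0
  offset=3 (pos 3, char 'c'): match length 1
  offset=4 (pos 2, char 'b'): match length 0
  offset=5 (pos 1, char 'c'): match length 1
  offset=6 (pos 0, char 'c'): match length 3
Longest match has length 3 at offset 6.
next_char = character at position 6 + 3 = 9 -> 'b'

Best match: offset=6, length=3 (matching 'ccb' starting at position 0)
LZ77 triple: (6, 3, 'b')


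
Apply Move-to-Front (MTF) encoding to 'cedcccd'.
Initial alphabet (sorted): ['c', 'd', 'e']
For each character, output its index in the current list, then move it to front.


MTF encoding:
'c': index 0 in ['c', 'd', 'e'] -> ['c', 'd', 'e']
'e': index 2 in ['c', 'd', 'e'] -> ['e', 'c', 'd']
'd': index 2 in ['e', 'c', 'd'] -> ['d', 'e', 'c']
'c': index 2 in ['d', 'e', 'c'] -> ['c', 'd', 'e']
'c': index 0 in ['c', 'd', 'e'] -> ['c', 'd', 'e']
'c': index 0 in ['c', 'd', 'e'] -> ['c', 'd', 'e']
'd': index 1 in ['c', 'd', 'e'] -> ['d', 'c', 'e']


Output: [0, 2, 2, 2, 0, 0, 1]


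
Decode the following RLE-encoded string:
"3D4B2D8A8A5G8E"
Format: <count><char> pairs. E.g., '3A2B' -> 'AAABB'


Expanding each <count><char> pair:
  3D -> 'DDD'
  4B -> 'BBBB'
  2D -> 'DD'
  8A -> 'AAAAAAAA'
  8A -> 'AAAAAAAA'
  5G -> 'GGGGG'
  8E -> 'EEEEEEEE'

Decoded = DDDBBBBDDAAAAAAAAAAAAAAAAGGGGGEEEEEEEE


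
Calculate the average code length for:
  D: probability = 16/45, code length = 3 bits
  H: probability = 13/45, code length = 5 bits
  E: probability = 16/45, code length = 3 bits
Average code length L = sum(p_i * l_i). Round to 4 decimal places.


Weighted contributions p_i * l_i:
  D: (16/45) * 3 = 48/45
  H: (13/45) * 5 = 65/45
  E: (16/45) * 3 = 48/45
Sum = (48 + 65 + 48)/45 = 161/45

L = 161/45 = 3.5778 bits/symbol


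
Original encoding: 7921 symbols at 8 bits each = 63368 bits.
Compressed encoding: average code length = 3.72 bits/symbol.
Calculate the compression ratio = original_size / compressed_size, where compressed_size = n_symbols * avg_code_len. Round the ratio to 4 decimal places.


original_size = n_symbols * orig_bits = 7921 * 8 = 63368 bits
compressed_size = n_symbols * avg_code_len = 7921 * 3.72 = 29466.12 bits
ratio = original_size / compressed_size = 63368 / 29466.12 = 2.1505

Compression ratio = 2.1505


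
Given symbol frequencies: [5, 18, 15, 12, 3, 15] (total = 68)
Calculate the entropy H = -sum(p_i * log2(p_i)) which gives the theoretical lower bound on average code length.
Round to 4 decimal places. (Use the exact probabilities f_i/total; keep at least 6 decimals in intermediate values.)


Per-symbol terms -p_i * log2(p_i) with p_i = f_i/68:
  p = 5/68 = 0.073529: log2(p) = -3.765535, -p*log2(p) = 0.276878
  p = 18/68 = 0.264706: log2(p) = -1.917538, -p*log2(p) = 0.507584
  p = 15/68 = 0.220588: log2(p) = -2.180572, -p*log2(p) = 0.481009
  p = 12/68 = 0.176471: log2(p) = -2.502500, -p*log2(p) = 0.441618
  p = 3/68 = 0.044118: log2(p) = -4.502500, -p*log2(p) = 0.198640
  p = 15/68 = 0.220588: log2(p) = -2.180572, -p*log2(p) = 0.481009
H = 0.276878 + 0.507584 + 0.481009 + 0.441618 + 0.198640 + 0.481009 = 2.386738

H = 2.3867 bits/symbol


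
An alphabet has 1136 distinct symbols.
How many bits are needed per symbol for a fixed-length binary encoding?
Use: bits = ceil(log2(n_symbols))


log2(1136) = 10.1497
Bracket: 2^10 = 1024 < 1136 <= 2^11 = 2048
So ceil(log2(1136)) = 11

bits = ceil(log2(1136)) = ceil(10.1497) = 11 bits


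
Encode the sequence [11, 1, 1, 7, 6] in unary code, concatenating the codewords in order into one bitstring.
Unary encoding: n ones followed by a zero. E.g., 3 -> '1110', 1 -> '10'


Encode each number as n ones followed by a terminating 0:
  11 -> 111111111110 (12 bits)
  1 -> 10 (2 bits)
  1 -> 10 (2 bits)
  7 -> 11111110 (8 bits)
  6 -> 1111110 (7 bits)
Total length = 12 + 2 + 2 + 8 + 7 = 31 bits.

Unary([11, 1, 1, 7, 6]) = 1111111111101010111111101111110 (31 bits)


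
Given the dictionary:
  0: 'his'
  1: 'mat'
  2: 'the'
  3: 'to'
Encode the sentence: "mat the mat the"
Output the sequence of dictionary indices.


Look up each word in the dictionary:
  'mat' -> 1
  'the' -> 2
  'mat' -> 1
  'the' -> 2

Encoded: [1, 2, 1, 2]


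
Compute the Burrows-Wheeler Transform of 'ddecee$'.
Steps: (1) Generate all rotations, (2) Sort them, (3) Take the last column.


Rotations (sorted):
  0: $ddecee -> last char: e
  1: cee$dde -> last char: e
  2: ddecee$ -> last char: $
  3: decee$d -> last char: d
  4: e$ddece -> last char: e
  5: ecee$dd -> last char: d
  6: ee$ddec -> last char: c


BWT = ee$dedc


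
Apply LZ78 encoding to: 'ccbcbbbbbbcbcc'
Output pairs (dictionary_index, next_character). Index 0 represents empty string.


LZ78 encoding steps:
Dictionary: {0: ''}
Step 1: w='' (idx 0), next='c' -> output (0, 'c'), add 'c' as idx 1
Step 2: w='c' (idx 1), next='b' -> output (1, 'b'), add 'cb' as idx 2
Step 3: w='cb' (idx 2), next='b' -> output (2, 'b'), add 'cbb' as idx 3
Step 4: w='' (idx 0), next='b' -> output (0, 'b'), add 'b' as idx 4
Step 5: w='b' (idx 4), next='b' -> output (4, 'b'), add 'bb' as idx 5
Step 6: w='b' (idx 4), next='c' -> output (4, 'c'), add 'bc' as idx 6
Step 7: w='bc' (idx 6), next='c' -> output (6, 'c'), add 'bcc' as idx 7


Encoded: [(0, 'c'), (1, 'b'), (2, 'b'), (0, 'b'), (4, 'b'), (4, 'c'), (6, 'c')]


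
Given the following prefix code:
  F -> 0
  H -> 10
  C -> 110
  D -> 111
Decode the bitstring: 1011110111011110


Decoding step by step:
Bits 10 -> H
Bits 111 -> D
Bits 10 -> H
Bits 111 -> D
Bits 0 -> F
Bits 111 -> D
Bits 10 -> H


Decoded message: HDHDFDH


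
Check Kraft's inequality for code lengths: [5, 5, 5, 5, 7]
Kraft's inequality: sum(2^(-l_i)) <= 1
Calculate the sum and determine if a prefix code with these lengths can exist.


Sum = 2^(-5) + 2^(-5) + 2^(-5) + 2^(-5) + 2^(-7)
    = 0.03125 + 0.03125 + 0.03125 + 0.03125 + 0.0078125
    = 17/128 = 0.1328125
Since 0.1328125 <= 1, Kraft's inequality IS satisfied.
A prefix code with these lengths CAN exist.

Kraft sum = 0.1328125. Satisfied.


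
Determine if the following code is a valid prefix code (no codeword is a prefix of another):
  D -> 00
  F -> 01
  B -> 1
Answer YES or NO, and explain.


Checking each pair (does one codeword prefix another?):
  D='00' vs F='01': no prefix
  D='00' vs B='1': no prefix
  F='01' vs D='00': no prefix
  F='01' vs B='1': no prefix
  B='1' vs D='00': no prefix
  B='1' vs F='01': no prefix
No violation found over all pairs.

YES -- this is a valid prefix code. No codeword is a prefix of any other codeword.


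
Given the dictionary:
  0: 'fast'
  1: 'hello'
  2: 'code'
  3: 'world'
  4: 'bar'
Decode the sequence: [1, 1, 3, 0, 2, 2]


Look up each index in the dictionary:
  1 -> 'hello'
  1 -> 'hello'
  3 -> 'world'
  0 -> 'fast'
  2 -> 'code'
  2 -> 'code'

Decoded: "hello hello world fast code code"


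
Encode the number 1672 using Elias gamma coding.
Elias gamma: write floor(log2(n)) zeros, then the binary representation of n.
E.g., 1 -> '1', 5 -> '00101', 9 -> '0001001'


num_bits = floor(log2(1672)) + 1 = 11
leading_zeros = num_bits - 1 = 10
binary(1672) = 11010001000

Elias gamma(1672) = '0000000000' + '11010001000' = 000000000011010001000 (21 bits)


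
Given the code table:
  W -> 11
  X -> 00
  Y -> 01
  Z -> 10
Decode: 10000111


Decoding:
10 -> Z
00 -> X
01 -> Y
11 -> W


Result: ZXYW


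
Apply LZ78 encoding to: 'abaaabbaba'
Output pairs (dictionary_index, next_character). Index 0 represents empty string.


LZ78 encoding steps:
Dictionary: {0: ''}
Step 1: w='' (idx 0), next='a' -> output (0, 'a'), add 'a' as idx 1
Step 2: w='' (idx 0), next='b' -> output (0, 'b'), add 'b' as idx 2
Step 3: w='a' (idx 1), next='a' -> output (1, 'a'), add 'aa' as idx 3
Step 4: w='a' (idx 1), next='b' -> output (1, 'b'), add 'ab' as idx 4
Step 5: w='b' (idx 2), next='a' -> output (2, 'a'), add 'ba' as idx 5
Step 6: w='ba' (idx 5), end of input -> output (5, '')


Encoded: [(0, 'a'), (0, 'b'), (1, 'a'), (1, 'b'), (2, 'a'), (5, '')]


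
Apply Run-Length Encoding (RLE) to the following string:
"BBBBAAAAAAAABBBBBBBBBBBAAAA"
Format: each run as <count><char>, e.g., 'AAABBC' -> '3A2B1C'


Scanning runs left to right:
  i=0: run of 'B' x 4 -> '4B'
  i=4: run of 'A' x 8 -> '8A'
  i=12: run of 'B' x 11 -> '11B'
  i=23: run of 'A' x 4 -> '4A'

RLE = 4B8A11B4A


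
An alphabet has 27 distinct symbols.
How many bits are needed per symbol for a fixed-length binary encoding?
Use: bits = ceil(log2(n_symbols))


log2(27) = 4.7549
Bracket: 2^4 = 16 < 27 <= 2^5 = 32
So ceil(log2(27)) = 5

bits = ceil(log2(27)) = ceil(4.7549) = 5 bits


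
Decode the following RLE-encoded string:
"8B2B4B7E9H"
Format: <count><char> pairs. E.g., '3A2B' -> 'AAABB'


Expanding each <count><char> pair:
  8B -> 'BBBBBBBB'
  2B -> 'BB'
  4B -> 'BBBB'
  7E -> 'EEEEEEE'
  9H -> 'HHHHHHHHH'

Decoded = BBBBBBBBBBBBBBEEEEEEEHHHHHHHHH


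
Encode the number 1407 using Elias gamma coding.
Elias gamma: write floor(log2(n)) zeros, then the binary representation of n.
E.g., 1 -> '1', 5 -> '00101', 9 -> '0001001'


num_bits = floor(log2(1407)) + 1 = 11
leading_zeros = num_bits - 1 = 10
binary(1407) = 10101111111

Elias gamma(1407) = '0000000000' + '10101111111' = 000000000010101111111 (21 bits)


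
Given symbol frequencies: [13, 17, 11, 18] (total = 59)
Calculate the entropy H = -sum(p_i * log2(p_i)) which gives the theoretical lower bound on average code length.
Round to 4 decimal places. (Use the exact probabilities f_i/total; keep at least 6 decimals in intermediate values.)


Per-symbol terms -p_i * log2(p_i) with p_i = f_i/59:
  p = 13/59 = 0.220339: log2(p) = -2.182203, -p*log2(p) = 0.480824
  p = 17/59 = 0.288136: log2(p) = -1.795180, -p*log2(p) = 0.517255
  p = 11/59 = 0.186441: log2(p) = -2.423211, -p*log2(p) = 0.451785
  p = 18/59 = 0.305085: log2(p) = -1.712718, -p*log2(p) = 0.522524
H = 0.480824 + 0.517255 + 0.451785 + 0.522524 = 1.972388

H = 1.9724 bits/symbol


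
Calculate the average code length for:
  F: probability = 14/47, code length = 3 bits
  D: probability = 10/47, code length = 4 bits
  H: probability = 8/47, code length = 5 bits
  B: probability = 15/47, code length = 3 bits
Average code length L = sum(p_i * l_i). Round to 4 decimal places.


Weighted contributions p_i * l_i:
  F: (14/47) * 3 = 42/47
  D: (10/47) * 4 = 40/47
  H: (8/47) * 5 = 40/47
  B: (15/47) * 3 = 45/47
Sum = (42 + 40 + 40 + 45)/47 = 167/47

L = 167/47 = 3.5532 bits/symbol


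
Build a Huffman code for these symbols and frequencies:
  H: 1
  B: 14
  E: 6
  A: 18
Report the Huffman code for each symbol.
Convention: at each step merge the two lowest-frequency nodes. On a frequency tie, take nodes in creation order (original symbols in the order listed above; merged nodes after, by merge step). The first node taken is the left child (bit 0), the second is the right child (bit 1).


Huffman tree construction:
Step 1: Merge H(1) + E(6) = 7
Step 2: Merge (H+E)(7) + B(14) = 21
Step 3: Merge A(18) + ((H+E)+B)(21) = 39
Read each symbol's code off the tree from the root (left child = 0, right child = 1).

Codes:
  H: 100 (length 3)
  B: 11 (length 2)
  E: 101 (length 3)
  A: 0 (length 1)
Average code length: 67/39 = 1.7179 bits/symbol


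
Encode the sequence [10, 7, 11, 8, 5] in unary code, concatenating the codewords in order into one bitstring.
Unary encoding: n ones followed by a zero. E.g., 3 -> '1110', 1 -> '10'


Encode each number as n ones followed by a terminating 0:
  10 -> 11111111110 (11 bits)
  7 -> 11111110 (8 bits)
  11 -> 111111111110 (12 bits)
  8 -> 111111110 (9 bits)
  5 -> 111110 (6 bits)
Total length = 11 + 8 + 12 + 9 + 6 = 46 bits.

Unary([10, 7, 11, 8, 5]) = 1111111111011111110111111111110111111110111110 (46 bits)


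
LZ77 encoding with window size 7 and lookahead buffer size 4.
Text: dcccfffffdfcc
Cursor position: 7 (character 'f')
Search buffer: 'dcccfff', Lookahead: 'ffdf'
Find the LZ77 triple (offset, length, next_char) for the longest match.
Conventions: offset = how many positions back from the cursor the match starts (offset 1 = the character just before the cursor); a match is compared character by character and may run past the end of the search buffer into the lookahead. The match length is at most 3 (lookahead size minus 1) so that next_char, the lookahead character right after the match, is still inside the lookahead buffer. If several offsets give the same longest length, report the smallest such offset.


Try each offset into the search buffer:
  offset=1 (pos 6, char 'f'): match length 2
  offset=2 (pos 5, char 'f'): match length 2
  offset=3 (pos 4, char 'f'): match length 2
  offset=4 (pos 3, char 'c'): match length 0
  offset=5 (pos 2, char 'c'): match length 0
  offset=6 (pos 1, char 'c'): match length 0
  offset=7 (pos 0, char 'd'): match length 0
Longest match has length 2, found at offsets 1, 2, 3; take the smallest, offset 1.
next_char = character at position 7 + 2 = 9 -> 'd'

Best match: offset=1, length=2 (matching 'ff' starting at position 6)
LZ77 triple: (1, 2, 'd')


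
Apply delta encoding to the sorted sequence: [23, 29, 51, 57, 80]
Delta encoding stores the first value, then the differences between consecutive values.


First value: 23
Deltas:
  29 - 23 = 6
  51 - 29 = 22
  57 - 51 = 6
  80 - 57 = 23


Delta encoded: [23, 6, 22, 6, 23]


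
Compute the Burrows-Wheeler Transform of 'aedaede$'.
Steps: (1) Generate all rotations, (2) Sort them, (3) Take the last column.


Rotations (sorted):
  0: $aedaede -> last char: e
  1: aedaede$ -> last char: $
  2: aede$aed -> last char: d
  3: daede$ae -> last char: e
  4: de$aedae -> last char: e
  5: e$aedaed -> last char: d
  6: edaede$a -> last char: a
  7: ede$aeda -> last char: a


BWT = e$deedaa


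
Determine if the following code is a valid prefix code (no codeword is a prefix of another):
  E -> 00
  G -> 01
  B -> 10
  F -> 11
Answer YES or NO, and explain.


Checking each pair (does one codeword prefix another?):
  E='00' vs G='01': no prefix
  E='00' vs B='10': no prefix
  E='00' vs F='11': no prefix
  G='01' vs E='00': no prefix
  G='01' vs B='10': no prefix
  G='01' vs F='11': no prefix
  B='10' vs E='00': no prefix
  B='10' vs G='01': no prefix
  B='10' vs F='11': no prefix
  F='11' vs E='00': no prefix
  F='11' vs G='01': no prefix
  F='11' vs B='10': no prefix
No violation found over all pairs.

YES -- this is a valid prefix code. No codeword is a prefix of any other codeword.


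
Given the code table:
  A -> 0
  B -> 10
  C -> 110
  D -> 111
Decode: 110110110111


Decoding:
110 -> C
110 -> C
110 -> C
111 -> D


Result: CCCD


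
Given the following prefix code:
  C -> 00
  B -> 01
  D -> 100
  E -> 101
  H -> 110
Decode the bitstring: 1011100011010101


Decoding step by step:
Bits 101 -> E
Bits 110 -> H
Bits 00 -> C
Bits 110 -> H
Bits 101 -> E
Bits 01 -> B


Decoded message: EHCHEB


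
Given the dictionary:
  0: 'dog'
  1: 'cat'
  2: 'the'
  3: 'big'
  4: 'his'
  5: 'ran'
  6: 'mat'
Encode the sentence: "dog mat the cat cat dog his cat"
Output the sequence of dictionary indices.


Look up each word in the dictionary:
  'dog' -> 0
  'mat' -> 6
  'the' -> 2
  'cat' -> 1
  'cat' -> 1
  'dog' -> 0
  'his' -> 4
  'cat' -> 1

Encoded: [0, 6, 2, 1, 1, 0, 4, 1]


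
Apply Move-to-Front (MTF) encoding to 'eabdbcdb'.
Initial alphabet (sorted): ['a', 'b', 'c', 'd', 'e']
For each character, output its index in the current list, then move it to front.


MTF encoding:
'e': index 4 in ['a', 'b', 'c', 'd', 'e'] -> ['e', 'a', 'b', 'c', 'd']
'a': index 1 in ['e', 'a', 'b', 'c', 'd'] -> ['a', 'e', 'b', 'c', 'd']
'b': index 2 in ['a', 'e', 'b', 'c', 'd'] -> ['b', 'a', 'e', 'c', 'd']
'd': index 4 in ['b', 'a', 'e', 'c', 'd'] -> ['d', 'b', 'a', 'e', 'c']
'b': index 1 in ['d', 'b', 'a', 'e', 'c'] -> ['b', 'd', 'a', 'e', 'c']
'c': index 4 in ['b', 'd', 'a', 'e', 'c'] -> ['c', 'b', 'd', 'a', 'e']
'd': index 2 in ['c', 'b', 'd', 'a', 'e'] -> ['d', 'c', 'b', 'a', 'e']
'b': index 2 in ['d', 'c', 'b', 'a', 'e'] -> ['b', 'd', 'c', 'a', 'e']


Output: [4, 1, 2, 4, 1, 4, 2, 2]


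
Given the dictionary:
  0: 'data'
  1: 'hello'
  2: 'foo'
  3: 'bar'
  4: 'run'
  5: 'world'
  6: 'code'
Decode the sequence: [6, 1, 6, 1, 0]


Look up each index in the dictionary:
  6 -> 'code'
  1 -> 'hello'
  6 -> 'code'
  1 -> 'hello'
  0 -> 'data'

Decoded: "code hello code hello data"


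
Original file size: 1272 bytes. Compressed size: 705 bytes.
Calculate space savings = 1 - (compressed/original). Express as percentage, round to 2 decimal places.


ratio = compressed/original = 705/1272 = 0.554245
savings = 1 - ratio = 1 - 0.554245 = 0.445755
as a percentage: 0.445755 * 100 = 44.58%

Space savings = 1 - 705/1272 = 44.58%


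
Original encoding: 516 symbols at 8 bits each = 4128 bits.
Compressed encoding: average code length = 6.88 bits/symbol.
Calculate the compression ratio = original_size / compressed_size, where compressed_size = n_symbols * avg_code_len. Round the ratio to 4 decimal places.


original_size = n_symbols * orig_bits = 516 * 8 = 4128 bits
compressed_size = n_symbols * avg_code_len = 516 * 6.88 = 3550.08 bits
ratio = original_size / compressed_size = 4128 / 3550.08 = 1.1628

Compression ratio = 1.1628


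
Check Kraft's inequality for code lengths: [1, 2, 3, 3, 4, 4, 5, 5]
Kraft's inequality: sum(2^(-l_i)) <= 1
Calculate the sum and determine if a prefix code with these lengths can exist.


Sum = 2^(-1) + 2^(-2) + 2^(-3) + 2^(-3) + 2^(-4) + 2^(-4) + 2^(-5) + 2^(-5)
    = 0.5 + 0.25 + 0.125 + 0.125 + 0.0625 + 0.0625 + 0.03125 + 0.03125
    = 38/32 = 1.1875
Since 1.1875 > 1, Kraft's inequality is NOT satisfied.
A prefix code with these lengths CANNOT exist.

Kraft sum = 1.1875. Not satisfied.


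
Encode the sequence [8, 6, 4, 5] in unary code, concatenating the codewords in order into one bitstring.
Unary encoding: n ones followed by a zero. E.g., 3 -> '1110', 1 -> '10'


Encode each number as n ones followed by a terminating 0:
  8 -> 111111110 (9 bits)
  6 -> 1111110 (7 bits)
  4 -> 11110 (5 bits)
  5 -> 111110 (6 bits)
Total length = 9 + 7 + 5 + 6 = 27 bits.

Unary([8, 6, 4, 5]) = 111111110111111011110111110 (27 bits)


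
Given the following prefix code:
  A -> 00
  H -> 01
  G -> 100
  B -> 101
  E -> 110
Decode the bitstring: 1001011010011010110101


Decoding step by step:
Bits 100 -> G
Bits 101 -> B
Bits 101 -> B
Bits 00 -> A
Bits 110 -> E
Bits 101 -> B
Bits 101 -> B
Bits 01 -> H


Decoded message: GBBAEBBH


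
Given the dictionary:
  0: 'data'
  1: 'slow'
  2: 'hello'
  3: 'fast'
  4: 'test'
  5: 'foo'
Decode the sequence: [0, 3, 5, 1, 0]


Look up each index in the dictionary:
  0 -> 'data'
  3 -> 'fast'
  5 -> 'foo'
  1 -> 'slow'
  0 -> 'data'

Decoded: "data fast foo slow data"


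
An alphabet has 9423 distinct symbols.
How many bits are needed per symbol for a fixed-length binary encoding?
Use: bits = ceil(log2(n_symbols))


log2(9423) = 13.202
Bracket: 2^13 = 8192 < 9423 <= 2^14 = 16384
So ceil(log2(9423)) = 14

bits = ceil(log2(9423)) = ceil(13.202) = 14 bits


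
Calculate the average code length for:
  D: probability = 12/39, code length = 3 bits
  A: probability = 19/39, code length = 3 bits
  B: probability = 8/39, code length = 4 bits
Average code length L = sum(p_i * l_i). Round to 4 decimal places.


Weighted contributions p_i * l_i:
  D: (12/39) * 3 = 36/39
  A: (19/39) * 3 = 57/39
  B: (8/39) * 4 = 32/39
Sum = (36 + 57 + 32)/39 = 125/39

L = 125/39 = 3.2051 bits/symbol


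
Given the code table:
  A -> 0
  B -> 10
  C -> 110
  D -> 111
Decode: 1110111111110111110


Decoding:
111 -> D
0 -> A
111 -> D
111 -> D
110 -> C
111 -> D
110 -> C


Result: DADDCDC


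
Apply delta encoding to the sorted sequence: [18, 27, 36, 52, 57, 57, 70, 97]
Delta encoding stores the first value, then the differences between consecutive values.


First value: 18
Deltas:
  27 - 18 = 9
  36 - 27 = 9
  52 - 36 = 16
  57 - 52 = 5
  57 - 57 = 0
  70 - 57 = 13
  97 - 70 = 27


Delta encoded: [18, 9, 9, 16, 5, 0, 13, 27]


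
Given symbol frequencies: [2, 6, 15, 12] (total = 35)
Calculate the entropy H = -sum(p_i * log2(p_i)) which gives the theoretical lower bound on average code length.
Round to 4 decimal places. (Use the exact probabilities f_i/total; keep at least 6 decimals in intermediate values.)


Per-symbol terms -p_i * log2(p_i) with p_i = f_i/35:
  p = 2/35 = 0.057143: log2(p) = -4.129283, -p*log2(p) = 0.235959
  p = 6/35 = 0.171429: log2(p) = -2.544321, -p*log2(p) = 0.436169
  p = 15/35 = 0.428571: log2(p) = -1.222392, -p*log2(p) = 0.523882
  p = 12/35 = 0.342857: log2(p) = -1.544321, -p*log2(p) = 0.529481
H = 0.235959 + 0.436169 + 0.523882 + 0.529481 = 1.725491

H = 1.7255 bits/symbol


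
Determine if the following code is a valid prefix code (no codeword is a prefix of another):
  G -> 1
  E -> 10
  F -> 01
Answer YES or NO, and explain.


Checking each pair (does one codeword prefix another?):
  G='1' vs E='10': prefix -- VIOLATION

NO -- this is NOT a valid prefix code. G (1) is a prefix of E (10).


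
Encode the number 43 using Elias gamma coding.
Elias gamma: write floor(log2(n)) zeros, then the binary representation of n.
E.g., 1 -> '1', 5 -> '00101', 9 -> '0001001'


num_bits = floor(log2(43)) + 1 = 6
leading_zeros = num_bits - 1 = 5
binary(43) = 101011

Elias gamma(43) = '00000' + '101011' = 00000101011 (11 bits)


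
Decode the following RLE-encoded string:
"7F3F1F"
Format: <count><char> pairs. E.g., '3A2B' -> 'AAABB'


Expanding each <count><char> pair:
  7F -> 'FFFFFFF'
  3F -> 'FFF'
  1F -> 'F'

Decoded = FFFFFFFFFFF


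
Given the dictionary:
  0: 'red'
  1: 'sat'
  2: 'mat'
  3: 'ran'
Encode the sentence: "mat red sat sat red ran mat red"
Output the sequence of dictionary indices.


Look up each word in the dictionary:
  'mat' -> 2
  'red' -> 0
  'sat' -> 1
  'sat' -> 1
  'red' -> 0
  'ran' -> 3
  'mat' -> 2
  'red' -> 0

Encoded: [2, 0, 1, 1, 0, 3, 2, 0]


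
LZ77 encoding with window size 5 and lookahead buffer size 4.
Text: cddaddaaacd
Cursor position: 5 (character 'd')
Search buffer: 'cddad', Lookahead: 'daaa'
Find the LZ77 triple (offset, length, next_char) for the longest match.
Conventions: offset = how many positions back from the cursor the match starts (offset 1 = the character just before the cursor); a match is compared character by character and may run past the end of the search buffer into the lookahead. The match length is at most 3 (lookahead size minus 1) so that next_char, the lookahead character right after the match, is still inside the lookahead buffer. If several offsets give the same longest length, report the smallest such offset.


Try each offset into the search buffer:
  offset=1 (pos 4, char 'd'): match length 1
  offset=2 (pos 3, char 'a'): match length 0
  offset=3 (pos 2, char 'd'): match length 2
  offset=4 (pos 1, char 'd'): match length 1
  offset=5 (pos 0, char 'c'): match length 0
Longest match has length 2 at offset 3.
next_char = character at position 5 + 2 = 7 -> 'a'

Best match: offset=3, length=2 (matching 'da' starting at position 2)
LZ77 triple: (3, 2, 'a')


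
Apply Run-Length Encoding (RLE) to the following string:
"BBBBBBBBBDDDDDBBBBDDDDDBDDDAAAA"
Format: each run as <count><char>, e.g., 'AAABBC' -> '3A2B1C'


Scanning runs left to right:
  i=0: run of 'B' x 9 -> '9B'
  i=9: run of 'D' x 5 -> '5D'
  i=14: run of 'B' x 4 -> '4B'
  i=18: run of 'D' x 5 -> '5D'
  i=23: run of 'B' x 1 -> '1B'
  i=24: run of 'D' x 3 -> '3D'
  i=27: run of 'A' x 4 -> '4A'

RLE = 9B5D4B5D1B3D4A


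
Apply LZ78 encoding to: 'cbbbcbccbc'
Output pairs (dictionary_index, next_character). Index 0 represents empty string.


LZ78 encoding steps:
Dictionary: {0: ''}
Step 1: w='' (idx 0), next='c' -> output (0, 'c'), add 'c' as idx 1
Step 2: w='' (idx 0), next='b' -> output (0, 'b'), add 'b' as idx 2
Step 3: w='b' (idx 2), next='b' -> output (2, 'b'), add 'bb' as idx 3
Step 4: w='c' (idx 1), next='b' -> output (1, 'b'), add 'cb' as idx 4
Step 5: w='c' (idx 1), next='c' -> output (1, 'c'), add 'cc' as idx 5
Step 6: w='b' (idx 2), next='c' -> output (2, 'c'), add 'bc' as idx 6


Encoded: [(0, 'c'), (0, 'b'), (2, 'b'), (1, 'b'), (1, 'c'), (2, 'c')]
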